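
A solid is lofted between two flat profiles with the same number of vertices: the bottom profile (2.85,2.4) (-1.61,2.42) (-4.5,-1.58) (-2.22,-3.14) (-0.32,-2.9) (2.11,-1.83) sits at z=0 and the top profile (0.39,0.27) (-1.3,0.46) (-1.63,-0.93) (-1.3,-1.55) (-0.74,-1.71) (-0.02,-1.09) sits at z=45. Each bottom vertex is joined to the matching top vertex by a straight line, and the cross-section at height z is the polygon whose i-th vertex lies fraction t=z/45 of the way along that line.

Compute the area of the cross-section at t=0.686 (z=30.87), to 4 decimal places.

Cross-section at t=0.686: each vertex is (1-t)·p0[i] + t·p1[i].
  v1: (1-0.686)·(2.85,2.4) + 0.686·(0.39,0.27) = (1.1624,0.9388)
  v2: (1-0.686)·(-1.61,2.42) + 0.686·(-1.3,0.46) = (-1.3973,1.0754)
  v3: (1-0.686)·(-4.5,-1.58) + 0.686·(-1.63,-0.93) = (-2.5312,-1.1341)
  v4: (1-0.686)·(-2.22,-3.14) + 0.686·(-1.3,-1.55) = (-1.5889,-2.0493)
  v5: (1-0.686)·(-0.32,-2.9) + 0.686·(-0.74,-1.71) = (-0.6081,-2.0837)
  v6: (1-0.686)·(2.11,-1.83) + 0.686·(-0.02,-1.09) = (0.6488,-1.3224)
Shoelace sum Σ(x_i·y_{i+1} − x_{i+1}·y_i):
  i=1: 1.1624·1.0754 − -1.3973·0.9388 = +2.5620 (running +2.5620)
  i=2: -1.3973·-1.1341 − -2.5312·1.0754 = +4.3069 (running +6.8688)
  i=3: -2.5312·-2.0493 − -1.5889·-1.1341 = +3.3851 (running +10.2539)
  i=4: -1.5889·-2.0837 − -0.6081·-2.0493 = +2.0645 (running +12.3184)
  i=5: -0.6081·-1.3224 − 0.6488·-2.0837 = +2.1561 (running +14.4745)
  i=6: 0.6488·0.9388 − 1.1624·-1.3224 = +2.1463 (running +16.6208)
Area = |Σ|/2 = |16.6208|/2 = 8.3104

Area at t=0.686: 8.3104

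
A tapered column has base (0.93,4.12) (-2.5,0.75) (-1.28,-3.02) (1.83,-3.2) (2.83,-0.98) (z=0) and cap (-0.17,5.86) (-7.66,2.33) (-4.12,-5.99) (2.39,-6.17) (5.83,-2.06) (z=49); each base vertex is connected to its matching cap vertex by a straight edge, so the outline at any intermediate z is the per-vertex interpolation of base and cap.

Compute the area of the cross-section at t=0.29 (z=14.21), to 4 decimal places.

Cross-section at t=0.29: each vertex is (1-t)·p0[i] + t·p1[i].
  v1: (1-0.29)·(0.93,4.12) + 0.29·(-0.17,5.86) = (0.6110,4.6246)
  v2: (1-0.29)·(-2.5,0.75) + 0.29·(-7.66,2.33) = (-3.9964,1.2082)
  v3: (1-0.29)·(-1.28,-3.02) + 0.29·(-4.12,-5.99) = (-2.1036,-3.8813)
  v4: (1-0.29)·(1.83,-3.2) + 0.29·(2.39,-6.17) = (1.9924,-4.0613)
  v5: (1-0.29)·(2.83,-0.98) + 0.29·(5.83,-2.06) = (3.7000,-1.2932)
Shoelace sum Σ(x_i·y_{i+1} − x_{i+1}·y_i):
  i=1: 0.6110·1.2082 − -3.9964·4.6246 = +19.2200 (running +19.2200)
  i=2: -3.9964·-3.8813 − -2.1036·1.2082 = +18.0528 (running +37.2728)
  i=3: -2.1036·-4.0613 − 1.9924·-3.8813 = +16.2765 (running +53.5492)
  i=4: 1.9924·-1.2932 − 3.7000·-4.0613 = +12.4502 (running +65.9994)
  i=5: 3.7000·4.6246 − 0.6110·-1.2932 = +17.9012 (running +83.9006)
Area = |Σ|/2 = |83.9006|/2 = 41.9503

Area at t=0.29: 41.9503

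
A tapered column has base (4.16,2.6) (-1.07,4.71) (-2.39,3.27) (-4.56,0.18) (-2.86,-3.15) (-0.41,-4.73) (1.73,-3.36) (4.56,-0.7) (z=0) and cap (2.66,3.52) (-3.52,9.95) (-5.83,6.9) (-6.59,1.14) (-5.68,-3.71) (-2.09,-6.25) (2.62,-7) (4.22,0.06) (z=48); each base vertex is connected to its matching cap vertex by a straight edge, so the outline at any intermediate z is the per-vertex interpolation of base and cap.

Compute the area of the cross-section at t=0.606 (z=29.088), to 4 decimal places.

Cross-section at t=0.606: each vertex is (1-t)·p0[i] + t·p1[i].
  v1: (1-0.606)·(4.16,2.6) + 0.606·(2.66,3.52) = (3.2510,3.1575)
  v2: (1-0.606)·(-1.07,4.71) + 0.606·(-3.52,9.95) = (-2.5547,7.8854)
  v3: (1-0.606)·(-2.39,3.27) + 0.606·(-5.83,6.9) = (-4.4746,5.4698)
  v4: (1-0.606)·(-4.56,0.18) + 0.606·(-6.59,1.14) = (-5.7902,0.7618)
  v5: (1-0.606)·(-2.86,-3.15) + 0.606·(-5.68,-3.71) = (-4.5689,-3.4894)
  v6: (1-0.606)·(-0.41,-4.73) + 0.606·(-2.09,-6.25) = (-1.4281,-5.6511)
  v7: (1-0.606)·(1.73,-3.36) + 0.606·(2.62,-7) = (2.2693,-5.5658)
  v8: (1-0.606)·(4.56,-0.7) + 0.606·(4.22,0.06) = (4.3540,-0.2394)
Shoelace sum Σ(x_i·y_{i+1} − x_{i+1}·y_i):
  i=1: 3.2510·7.8854 − -2.5547·3.1575 = +33.7021 (running +33.7021)
  i=2: -2.5547·5.4698 − -4.4746·7.8854 = +21.3109 (running +55.0129)
  i=3: -4.4746·0.7618 − -5.7902·5.4698 = +28.2624 (running +83.2753)
  i=4: -5.7902·-3.4894 − -4.5689·0.7618 = +23.6844 (running +106.9598)
  i=5: -4.5689·-5.6511 − -1.4281·-3.4894 = +20.8364 (running +127.7962)
  i=6: -1.4281·-5.5658 − 2.2693·-5.6511 = +20.7728 (running +148.5690)
  i=7: 2.2693·-0.2394 − 4.3540·-5.5658 = +23.6901 (running +172.2591)
  i=8: 4.3540·3.1575 − 3.2510·-0.2394 = +14.5261 (running +186.7852)
Area = |Σ|/2 = |186.7852|/2 = 93.3926

Area at t=0.606: 93.3926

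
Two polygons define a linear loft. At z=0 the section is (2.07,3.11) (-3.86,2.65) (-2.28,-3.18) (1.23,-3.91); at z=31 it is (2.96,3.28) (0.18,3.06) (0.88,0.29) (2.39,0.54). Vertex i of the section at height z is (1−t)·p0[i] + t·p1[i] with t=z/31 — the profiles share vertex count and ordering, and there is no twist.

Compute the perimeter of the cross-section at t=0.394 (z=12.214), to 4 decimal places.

Perimeter at t=0.394: 17.6166

Cross-section at t=0.394: each vertex is (1-t)·p0[i] + t·p1[i].
  v1: (1-0.394)·(2.07,3.11) + 0.394·(2.96,3.28) = (2.4207,3.1770)
  v2: (1-0.394)·(-3.86,2.65) + 0.394·(0.18,3.06) = (-2.2682,2.8115)
  v3: (1-0.394)·(-2.28,-3.18) + 0.394·(0.88,0.29) = (-1.0350,-1.8128)
  v4: (1-0.394)·(1.23,-3.91) + 0.394·(2.39,0.54) = (1.6870,-2.1567)
Perimeter = Σ |v_{i+1} − v_i|:
  edge 1→2: √(-4.6889² + -0.3654²) = 4.7031 (running 4.7031)
  edge 2→3: √(1.2333² + -4.6244²) = 4.7860 (running 9.4891)
  edge 3→4: √(2.7220² + -0.3439²) = 2.7436 (running 12.2327)
  edge 4→1: √(0.7336² + 5.3337²) = 5.3839 (running 17.6166)
Perimeter = 17.6166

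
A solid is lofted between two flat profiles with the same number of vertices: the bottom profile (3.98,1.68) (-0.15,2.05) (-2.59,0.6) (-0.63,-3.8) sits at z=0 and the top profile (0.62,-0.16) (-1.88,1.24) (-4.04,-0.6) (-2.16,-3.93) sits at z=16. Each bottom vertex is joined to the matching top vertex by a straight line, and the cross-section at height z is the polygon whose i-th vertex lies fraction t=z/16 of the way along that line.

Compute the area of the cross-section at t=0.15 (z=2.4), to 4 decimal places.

Cross-section at t=0.15: each vertex is (1-t)·p0[i] + t·p1[i].
  v1: (1-0.15)·(3.98,1.68) + 0.15·(0.62,-0.16) = (3.4760,1.4040)
  v2: (1-0.15)·(-0.15,2.05) + 0.15·(-1.88,1.24) = (-0.4095,1.9285)
  v3: (1-0.15)·(-2.59,0.6) + 0.15·(-4.04,-0.6) = (-2.8075,0.4200)
  v4: (1-0.15)·(-0.63,-3.8) + 0.15·(-2.16,-3.93) = (-0.8595,-3.8195)
Shoelace sum Σ(x_i·y_{i+1} − x_{i+1}·y_i):
  i=1: 3.4760·1.9285 − -0.4095·1.4040 = +7.2784 (running +7.2784)
  i=2: -0.4095·0.4200 − -2.8075·1.9285 = +5.2423 (running +12.5207)
  i=3: -2.8075·-3.8195 − -0.8595·0.4200 = +11.0842 (running +23.6049)
  i=4: -0.8595·1.4040 − 3.4760·-3.8195 = +12.0698 (running +35.6748)
Area = |Σ|/2 = |35.6748|/2 = 17.8374

Area at t=0.15: 17.8374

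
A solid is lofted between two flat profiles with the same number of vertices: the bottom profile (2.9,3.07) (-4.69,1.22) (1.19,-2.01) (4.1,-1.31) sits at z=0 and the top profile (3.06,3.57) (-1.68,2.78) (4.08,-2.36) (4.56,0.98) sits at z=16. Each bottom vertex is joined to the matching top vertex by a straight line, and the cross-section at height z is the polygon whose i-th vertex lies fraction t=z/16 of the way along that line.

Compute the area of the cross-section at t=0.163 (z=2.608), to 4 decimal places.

Cross-section at t=0.163: each vertex is (1-t)·p0[i] + t·p1[i].
  v1: (1-0.163)·(2.9,3.07) + 0.163·(3.06,3.57) = (2.9261,3.1515)
  v2: (1-0.163)·(-4.69,1.22) + 0.163·(-1.68,2.78) = (-4.1994,1.4743)
  v3: (1-0.163)·(1.19,-2.01) + 0.163·(4.08,-2.36) = (1.6611,-2.0670)
  v4: (1-0.163)·(4.1,-1.31) + 0.163·(4.56,0.98) = (4.1750,-0.9367)
Shoelace sum Σ(x_i·y_{i+1} − x_{i+1}·y_i):
  i=1: 2.9261·1.4743 − -4.1994·3.1515 = +17.5482 (running +17.5482)
  i=2: -4.1994·-2.0670 − 1.6611·1.4743 = +6.2314 (running +23.7796)
  i=3: 1.6611·-0.9367 − 4.1750·-2.0670 = +7.0739 (running +30.8535)
  i=4: 4.1750·3.1515 − 2.9261·-0.9367 = +15.8984 (running +46.7519)
Area = |Σ|/2 = |46.7519|/2 = 23.3760

Area at t=0.163: 23.3760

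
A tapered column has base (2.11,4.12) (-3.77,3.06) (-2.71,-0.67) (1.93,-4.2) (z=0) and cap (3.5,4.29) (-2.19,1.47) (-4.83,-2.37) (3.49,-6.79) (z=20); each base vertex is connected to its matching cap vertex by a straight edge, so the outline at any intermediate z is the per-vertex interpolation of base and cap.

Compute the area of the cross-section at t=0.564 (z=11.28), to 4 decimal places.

Cross-section at t=0.564: each vertex is (1-t)·p0[i] + t·p1[i].
  v1: (1-0.564)·(2.11,4.12) + 0.564·(3.5,4.29) = (2.8940,4.2159)
  v2: (1-0.564)·(-3.77,3.06) + 0.564·(-2.19,1.47) = (-2.8789,2.1632)
  v3: (1-0.564)·(-2.71,-0.67) + 0.564·(-4.83,-2.37) = (-3.9057,-1.6288)
  v4: (1-0.564)·(1.93,-4.2) + 0.564·(3.49,-6.79) = (2.8098,-5.6608)
Shoelace sum Σ(x_i·y_{i+1} − x_{i+1}·y_i):
  i=1: 2.8940·2.1632 − -2.8789·4.2159 = +18.3973 (running +18.3973)
  i=2: -2.8789·-1.6288 − -3.9057·2.1632 = +13.1380 (running +31.5354)
  i=3: -3.9057·-5.6608 − 2.8098·-1.6288 = +26.6858 (running +58.2212)
  i=4: 2.8098·4.2159 − 2.8940·-5.6608 = +28.2280 (running +86.4491)
Area = |Σ|/2 = |86.4491|/2 = 43.2246

Area at t=0.564: 43.2246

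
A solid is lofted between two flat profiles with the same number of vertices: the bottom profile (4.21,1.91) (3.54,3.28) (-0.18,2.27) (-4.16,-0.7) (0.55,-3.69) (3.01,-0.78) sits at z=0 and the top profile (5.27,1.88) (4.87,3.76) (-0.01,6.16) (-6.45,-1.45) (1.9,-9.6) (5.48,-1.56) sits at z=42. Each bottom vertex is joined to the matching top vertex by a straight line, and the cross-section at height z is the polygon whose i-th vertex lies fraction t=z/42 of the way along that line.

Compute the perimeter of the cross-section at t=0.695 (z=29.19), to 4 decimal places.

Perimeter at t=0.695: 35.1673

Cross-section at t=0.695: each vertex is (1-t)·p0[i] + t·p1[i].
  v1: (1-0.695)·(4.21,1.91) + 0.695·(5.27,1.88) = (4.9467,1.8891)
  v2: (1-0.695)·(3.54,3.28) + 0.695·(4.87,3.76) = (4.4643,3.6136)
  v3: (1-0.695)·(-0.18,2.27) + 0.695·(-0.01,6.16) = (-0.0619,4.9736)
  v4: (1-0.695)·(-4.16,-0.7) + 0.695·(-6.45,-1.45) = (-5.7515,-1.2212)
  v5: (1-0.695)·(0.55,-3.69) + 0.695·(1.9,-9.6) = (1.4882,-7.7974)
  v6: (1-0.695)·(3.01,-0.78) + 0.695·(5.48,-1.56) = (4.7267,-1.3221)
Perimeter = Σ |v_{i+1} − v_i|:
  edge 1→2: √(-0.4824² + 1.7245²) = 1.7906 (running 1.7906)
  edge 2→3: √(-4.5262² + 1.3600²) = 4.7261 (running 6.5167)
  edge 3→4: √(-5.6897² + -6.1948²) = 8.4112 (running 14.9279)
  edge 4→5: √(7.2398² + -6.5762²) = 9.7806 (running 24.7086)
  edge 5→6: √(3.2384² + 6.4753²) = 7.2400 (running 31.9486)
  edge 6→1: √(0.2200² + 3.2112²) = 3.2188 (running 35.1673)
Perimeter = 35.1673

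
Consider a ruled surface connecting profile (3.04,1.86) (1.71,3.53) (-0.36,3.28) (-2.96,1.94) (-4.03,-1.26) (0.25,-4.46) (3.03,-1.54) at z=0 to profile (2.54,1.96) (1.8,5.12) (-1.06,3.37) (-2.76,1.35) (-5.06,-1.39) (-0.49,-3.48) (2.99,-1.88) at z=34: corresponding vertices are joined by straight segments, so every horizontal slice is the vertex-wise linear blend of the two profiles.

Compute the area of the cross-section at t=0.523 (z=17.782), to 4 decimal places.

Cross-section at t=0.523: each vertex is (1-t)·p0[i] + t·p1[i].
  v1: (1-0.523)·(3.04,1.86) + 0.523·(2.54,1.96) = (2.7785,1.9123)
  v2: (1-0.523)·(1.71,3.53) + 0.523·(1.8,5.12) = (1.7571,4.3616)
  v3: (1-0.523)·(-0.36,3.28) + 0.523·(-1.06,3.37) = (-0.7261,3.3271)
  v4: (1-0.523)·(-2.96,1.94) + 0.523·(-2.76,1.35) = (-2.8554,1.6314)
  v5: (1-0.523)·(-4.03,-1.26) + 0.523·(-5.06,-1.39) = (-4.5687,-1.3280)
  v6: (1-0.523)·(0.25,-4.46) + 0.523·(-0.49,-3.48) = (-0.1370,-3.9475)
  v7: (1-0.523)·(3.03,-1.54) + 0.523·(2.99,-1.88) = (3.0091,-1.7178)
Shoelace sum Σ(x_i·y_{i+1} − x_{i+1}·y_i):
  i=1: 2.7785·4.3616 − 1.7571·1.9123 = +8.7586 (running +8.7586)
  i=2: 1.7571·3.3271 − -0.7261·4.3616 = +9.0128 (running +17.7714)
  i=3: -0.7261·1.6314 − -2.8554·3.3271 = +8.3155 (running +26.0869)
  i=4: -2.8554·-1.3280 − -4.5687·1.6314 = +11.2454 (running +37.3324)
  i=5: -4.5687·-3.9475 − -0.1370·-1.3280 = +17.8528 (running +55.1851)
  i=6: -0.1370·-1.7178 − 3.0091·-3.9475 = +12.1136 (running +67.2987)
  i=7: 3.0091·1.9123 − 2.7785·-1.7178 = +10.5272 (running +77.8260)
Area = |Σ|/2 = |77.8260|/2 = 38.9130

Area at t=0.523: 38.9130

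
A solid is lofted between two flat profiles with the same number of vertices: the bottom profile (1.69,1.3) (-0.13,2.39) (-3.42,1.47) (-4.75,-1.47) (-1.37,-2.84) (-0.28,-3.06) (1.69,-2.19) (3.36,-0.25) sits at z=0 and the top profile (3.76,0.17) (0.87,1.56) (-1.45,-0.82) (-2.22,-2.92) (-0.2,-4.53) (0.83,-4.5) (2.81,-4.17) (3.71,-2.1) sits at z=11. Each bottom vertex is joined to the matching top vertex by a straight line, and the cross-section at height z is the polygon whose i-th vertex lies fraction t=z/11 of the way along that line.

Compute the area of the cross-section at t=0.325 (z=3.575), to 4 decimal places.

Area at t=0.325: 27.3148

Cross-section at t=0.325: each vertex is (1-t)·p0[i] + t·p1[i].
  v1: (1-0.325)·(1.69,1.3) + 0.325·(3.76,0.17) = (2.3628,0.9328)
  v2: (1-0.325)·(-0.13,2.39) + 0.325·(0.87,1.56) = (0.1950,2.1203)
  v3: (1-0.325)·(-3.42,1.47) + 0.325·(-1.45,-0.82) = (-2.7797,0.7258)
  v4: (1-0.325)·(-4.75,-1.47) + 0.325·(-2.22,-2.92) = (-3.9278,-1.9413)
  v5: (1-0.325)·(-1.37,-2.84) + 0.325·(-0.2,-4.53) = (-0.9898,-3.3893)
  v6: (1-0.325)·(-0.28,-3.06) + 0.325·(0.83,-4.5) = (0.0807,-3.5280)
  v7: (1-0.325)·(1.69,-2.19) + 0.325·(2.81,-4.17) = (2.0540,-2.8335)
  v8: (1-0.325)·(3.36,-0.25) + 0.325·(3.71,-2.1) = (3.4738,-0.8513)
Shoelace sum Σ(x_i·y_{i+1} − x_{i+1}·y_i):
  i=1: 2.3628·2.1203 − 0.1950·0.9328 = +4.8277 (running +4.8277)
  i=2: 0.1950·0.7258 − -2.7797·2.1203 = +6.0353 (running +10.8630)
  i=3: -2.7797·-1.9413 − -3.9278·0.7258 = +8.2468 (running +19.1098)
  i=4: -3.9278·-3.3893 − -0.9898·-1.9413 = +11.3908 (running +30.5005)
  i=5: -0.9898·-3.5280 − 0.0807·-3.3893 = +3.7655 (running +34.2661)
  i=6: 0.0807·-2.8335 − 2.0540·-3.5280 = +7.0177 (running +41.2838)
  i=7: 2.0540·-0.8513 − 3.4738·-2.8335 = +8.0944 (running +49.3782)
  i=8: 3.4738·0.9328 − 2.3628·-0.8513 = +5.2514 (running +54.6296)
Area = |Σ|/2 = |54.6296|/2 = 27.3148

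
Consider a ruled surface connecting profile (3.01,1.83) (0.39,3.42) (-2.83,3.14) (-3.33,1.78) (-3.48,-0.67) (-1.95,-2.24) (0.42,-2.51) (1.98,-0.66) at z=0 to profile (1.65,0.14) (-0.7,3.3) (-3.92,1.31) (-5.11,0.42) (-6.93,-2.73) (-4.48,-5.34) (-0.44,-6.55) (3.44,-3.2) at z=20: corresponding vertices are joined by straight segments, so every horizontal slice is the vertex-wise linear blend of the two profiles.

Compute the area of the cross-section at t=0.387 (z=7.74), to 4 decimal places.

Area at t=0.387: 39.3663

Cross-section at t=0.387: each vertex is (1-t)·p0[i] + t·p1[i].
  v1: (1-0.387)·(3.01,1.83) + 0.387·(1.65,0.14) = (2.4837,1.1760)
  v2: (1-0.387)·(0.39,3.42) + 0.387·(-0.7,3.3) = (-0.0318,3.3736)
  v3: (1-0.387)·(-2.83,3.14) + 0.387·(-3.92,1.31) = (-3.2518,2.4318)
  v4: (1-0.387)·(-3.33,1.78) + 0.387·(-5.11,0.42) = (-4.0189,1.2537)
  v5: (1-0.387)·(-3.48,-0.67) + 0.387·(-6.93,-2.73) = (-4.8151,-1.4672)
  v6: (1-0.387)·(-1.95,-2.24) + 0.387·(-4.48,-5.34) = (-2.9291,-3.4397)
  v7: (1-0.387)·(0.42,-2.51) + 0.387·(-0.44,-6.55) = (0.0872,-4.0735)
  v8: (1-0.387)·(1.98,-0.66) + 0.387·(3.44,-3.2) = (2.5450,-1.6430)
Shoelace sum Σ(x_i·y_{i+1} − x_{i+1}·y_i):
  i=1: 2.4837·3.3736 − -0.0318·1.1760 = +8.4163 (running +8.4163)
  i=2: -0.0318·2.4318 − -3.2518·3.3736 = +10.8928 (running +19.3091)
  i=3: -3.2518·1.2537 − -4.0189·2.4318 = +5.6963 (running +25.0054)
  i=4: -4.0189·-1.4672 − -4.8151·1.2537 = +11.9332 (running +36.9386)
  i=5: -4.8151·-3.4397 − -2.9291·-1.4672 = +12.2650 (running +49.2036)
  i=6: -2.9291·-4.0735 − 0.0872·-3.4397 = +12.2315 (running +61.4352)
  i=7: 0.0872·-1.6430 − 2.5450·-4.0735 = +10.2239 (running +71.6590)
  i=8: 2.5450·1.1760 − 2.4837·-1.6430 = +7.0735 (running +78.7325)
Area = |Σ|/2 = |78.7325|/2 = 39.3663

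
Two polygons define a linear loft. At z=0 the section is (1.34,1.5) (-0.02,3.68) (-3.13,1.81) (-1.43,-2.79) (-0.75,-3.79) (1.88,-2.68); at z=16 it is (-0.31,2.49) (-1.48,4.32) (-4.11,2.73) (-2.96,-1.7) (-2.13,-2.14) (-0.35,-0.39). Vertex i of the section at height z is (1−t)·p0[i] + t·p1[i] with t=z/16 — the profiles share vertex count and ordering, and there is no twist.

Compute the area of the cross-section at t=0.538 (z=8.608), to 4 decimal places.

Area at t=0.538: 19.4974

Cross-section at t=0.538: each vertex is (1-t)·p0[i] + t·p1[i].
  v1: (1-0.538)·(1.34,1.5) + 0.538·(-0.31,2.49) = (0.4523,2.0326)
  v2: (1-0.538)·(-0.02,3.68) + 0.538·(-1.48,4.32) = (-0.8055,4.0243)
  v3: (1-0.538)·(-3.13,1.81) + 0.538·(-4.11,2.73) = (-3.6572,2.3050)
  v4: (1-0.538)·(-1.43,-2.79) + 0.538·(-2.96,-1.7) = (-2.2531,-2.2036)
  v5: (1-0.538)·(-0.75,-3.79) + 0.538·(-2.13,-2.14) = (-1.4924,-2.9023)
  v6: (1-0.538)·(1.88,-2.68) + 0.538·(-0.35,-0.39) = (0.6803,-1.4480)
Shoelace sum Σ(x_i·y_{i+1} − x_{i+1}·y_i):
  i=1: 0.4523·4.0243 − -0.8055·2.0326 = +3.4574 (running +3.4574)
  i=2: -0.8055·2.3050 − -3.6572·4.0243 = +12.8613 (running +16.3187)
  i=3: -3.6572·-2.2036 − -2.2531·2.3050 = +13.2524 (running +29.5712)
  i=4: -2.2531·-2.9023 − -1.4924·-2.2036 = +3.2506 (running +32.8217)
  i=5: -1.4924·-1.4480 − 0.6803·-2.9023 = +4.1353 (running +36.9571)
  i=6: 0.6803·2.0326 − 0.4523·-1.4480 = +2.0376 (running +38.9947)
Area = |Σ|/2 = |38.9947|/2 = 19.4974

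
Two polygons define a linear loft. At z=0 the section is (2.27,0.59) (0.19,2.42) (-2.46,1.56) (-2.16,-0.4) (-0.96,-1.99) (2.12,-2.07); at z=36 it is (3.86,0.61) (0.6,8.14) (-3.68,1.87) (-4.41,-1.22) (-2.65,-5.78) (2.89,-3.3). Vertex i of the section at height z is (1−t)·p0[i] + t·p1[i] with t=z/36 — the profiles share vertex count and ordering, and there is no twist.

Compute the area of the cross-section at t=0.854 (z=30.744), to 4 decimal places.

Area at t=0.854: 58.8760

Cross-section at t=0.854: each vertex is (1-t)·p0[i] + t·p1[i].
  v1: (1-0.854)·(2.27,0.59) + 0.854·(3.86,0.61) = (3.6279,0.6071)
  v2: (1-0.854)·(0.19,2.42) + 0.854·(0.6,8.14) = (0.5401,7.3049)
  v3: (1-0.854)·(-2.46,1.56) + 0.854·(-3.68,1.87) = (-3.5019,1.8247)
  v4: (1-0.854)·(-2.16,-0.4) + 0.854·(-4.41,-1.22) = (-4.0815,-1.1003)
  v5: (1-0.854)·(-0.96,-1.99) + 0.854·(-2.65,-5.78) = (-2.4033,-5.2267)
  v6: (1-0.854)·(2.12,-2.07) + 0.854·(2.89,-3.3) = (2.7776,-3.1204)
Shoelace sum Σ(x_i·y_{i+1} − x_{i+1}·y_i):
  i=1: 3.6279·7.3049 − 0.5401·0.6071 = +26.1732 (running +26.1732)
  i=2: 0.5401·1.8247 − -3.5019·7.3049 = +26.5664 (running +52.7396)
  i=3: -3.5019·-1.1003 − -4.0815·1.8247 = +11.3007 (running +64.0403)
  i=4: -4.0815·-5.2267 − -2.4033·-1.1003 = +18.6884 (running +82.7287)
  i=5: -2.4033·-3.1204 − 2.7776·-5.2267 = +22.0166 (running +104.7453)
  i=6: 2.7776·0.6071 − 3.6279·-3.1204 = +13.0067 (running +117.7520)
Area = |Σ|/2 = |117.7520|/2 = 58.8760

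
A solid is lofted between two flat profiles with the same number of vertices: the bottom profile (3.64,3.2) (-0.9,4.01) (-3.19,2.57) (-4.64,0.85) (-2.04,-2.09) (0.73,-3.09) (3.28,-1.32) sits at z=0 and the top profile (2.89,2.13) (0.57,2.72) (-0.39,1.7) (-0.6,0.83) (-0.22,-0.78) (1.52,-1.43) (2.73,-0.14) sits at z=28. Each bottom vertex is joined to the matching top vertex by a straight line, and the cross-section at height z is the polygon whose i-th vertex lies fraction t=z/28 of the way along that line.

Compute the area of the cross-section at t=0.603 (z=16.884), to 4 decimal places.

Area at t=0.603: 20.2513

Cross-section at t=0.603: each vertex is (1-t)·p0[i] + t·p1[i].
  v1: (1-0.603)·(3.64,3.2) + 0.603·(2.89,2.13) = (3.1878,2.5548)
  v2: (1-0.603)·(-0.9,4.01) + 0.603·(0.57,2.72) = (-0.0136,3.2321)
  v3: (1-0.603)·(-3.19,2.57) + 0.603·(-0.39,1.7) = (-1.5016,2.0454)
  v4: (1-0.603)·(-4.64,0.85) + 0.603·(-0.6,0.83) = (-2.2039,0.8379)
  v5: (1-0.603)·(-2.04,-2.09) + 0.603·(-0.22,-0.78) = (-0.9425,-1.3001)
  v6: (1-0.603)·(0.73,-3.09) + 0.603·(1.52,-1.43) = (1.2064,-2.0890)
  v7: (1-0.603)·(3.28,-1.32) + 0.603·(2.73,-0.14) = (2.9484,-0.6085)
Shoelace sum Σ(x_i·y_{i+1} − x_{i+1}·y_i):
  i=1: 3.1878·3.2321 − -0.0136·2.5548 = +10.3379 (running +10.3379)
  i=2: -0.0136·2.0454 − -1.5016·3.2321 = +4.8256 (running +15.1635)
  i=3: -1.5016·0.8379 − -2.2039·2.0454 = +3.2495 (running +18.4131)
  i=4: -2.2039·-1.3001 − -0.9425·0.8379 = +3.6550 (running +22.0680)
  i=5: -0.9425·-2.0890 − 1.2064·-1.3001 = +3.5374 (running +25.6054)
  i=6: 1.2064·-0.6085 − 2.9484·-2.0890 = +5.4251 (running +31.0305)
  i=7: 2.9484·2.5548 − 3.1878·-0.6085 = +9.4720 (running +40.5026)
Area = |Σ|/2 = |40.5026|/2 = 20.2513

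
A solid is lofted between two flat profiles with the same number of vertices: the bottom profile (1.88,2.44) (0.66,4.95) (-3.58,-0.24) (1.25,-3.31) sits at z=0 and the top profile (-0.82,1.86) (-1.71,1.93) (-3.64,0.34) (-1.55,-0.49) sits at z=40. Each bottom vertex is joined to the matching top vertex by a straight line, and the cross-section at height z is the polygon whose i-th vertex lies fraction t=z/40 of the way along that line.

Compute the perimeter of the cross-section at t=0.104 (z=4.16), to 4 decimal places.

Perimeter at t=0.104: 19.6009

Cross-section at t=0.104: each vertex is (1-t)·p0[i] + t·p1[i].
  v1: (1-0.104)·(1.88,2.44) + 0.104·(-0.82,1.86) = (1.5992,2.3797)
  v2: (1-0.104)·(0.66,4.95) + 0.104·(-1.71,1.93) = (0.4135,4.6359)
  v3: (1-0.104)·(-3.58,-0.24) + 0.104·(-3.64,0.34) = (-3.5862,-0.1797)
  v4: (1-0.104)·(1.25,-3.31) + 0.104·(-1.55,-0.49) = (0.9588,-3.0167)
Perimeter = Σ |v_{i+1} − v_i|:
  edge 1→2: √(-1.1857² + 2.2562²) = 2.5488 (running 2.5488)
  edge 2→3: √(-3.9998² + -4.8156²) = 6.2600 (running 8.8089)
  edge 3→4: √(4.5450² + -2.8370²) = 5.3578 (running 14.1667)
  edge 4→1: √(0.6404² + 5.3964²) = 5.4343 (running 19.6009)
Perimeter = 19.6009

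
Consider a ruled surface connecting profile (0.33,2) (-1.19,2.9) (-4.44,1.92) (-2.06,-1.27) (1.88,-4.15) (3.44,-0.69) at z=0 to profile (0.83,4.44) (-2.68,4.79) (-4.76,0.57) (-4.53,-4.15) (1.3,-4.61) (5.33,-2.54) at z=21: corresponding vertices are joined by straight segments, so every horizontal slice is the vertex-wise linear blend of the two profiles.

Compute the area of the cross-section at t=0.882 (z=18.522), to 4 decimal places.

Cross-section at t=0.882: each vertex is (1-t)·p0[i] + t·p1[i].
  v1: (1-0.882)·(0.33,2) + 0.882·(0.83,4.44) = (0.7710,4.1521)
  v2: (1-0.882)·(-1.19,2.9) + 0.882·(-2.68,4.79) = (-2.5042,4.5670)
  v3: (1-0.882)·(-4.44,1.92) + 0.882·(-4.76,0.57) = (-4.7222,0.7293)
  v4: (1-0.882)·(-2.06,-1.27) + 0.882·(-4.53,-4.15) = (-4.2385,-3.8102)
  v5: (1-0.882)·(1.88,-4.15) + 0.882·(1.3,-4.61) = (1.3684,-4.5557)
  v6: (1-0.882)·(3.44,-0.69) + 0.882·(5.33,-2.54) = (5.1070,-2.3217)
Shoelace sum Σ(x_i·y_{i+1} − x_{i+1}·y_i):
  i=1: 0.7710·4.5670 − -2.5042·4.1521 = +13.9187 (running +13.9187)
  i=2: -2.5042·0.7293 − -4.7222·4.5670 = +19.7401 (running +33.6588)
  i=3: -4.7222·-3.8102 − -4.2385·0.7293 = +21.0837 (running +54.7424)
  i=4: -4.2385·-4.5557 − 1.3684·-3.8102 = +24.5236 (running +79.2660)
  i=5: 1.3684·-2.3217 − 5.1070·-4.5557 = +20.0889 (running +99.3549)
  i=6: 5.1070·4.1521 − 0.7710·-2.3217 = +22.9946 (running +122.3495)
Area = |Σ|/2 = |122.3495|/2 = 61.1747

Area at t=0.882: 61.1747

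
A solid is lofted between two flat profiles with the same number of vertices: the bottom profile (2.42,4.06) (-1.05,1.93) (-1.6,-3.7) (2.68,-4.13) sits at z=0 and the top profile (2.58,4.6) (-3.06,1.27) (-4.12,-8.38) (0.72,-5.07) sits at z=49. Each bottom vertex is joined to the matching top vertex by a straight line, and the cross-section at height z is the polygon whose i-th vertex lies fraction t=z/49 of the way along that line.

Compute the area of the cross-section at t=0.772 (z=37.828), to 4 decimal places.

Cross-section at t=0.772: each vertex is (1-t)·p0[i] + t·p1[i].
  v1: (1-0.772)·(2.42,4.06) + 0.772·(2.58,4.6) = (2.5435,4.4769)
  v2: (1-0.772)·(-1.05,1.93) + 0.772·(-3.06,1.27) = (-2.6017,1.4205)
  v3: (1-0.772)·(-1.6,-3.7) + 0.772·(-4.12,-8.38) = (-3.5454,-7.3130)
  v4: (1-0.772)·(2.68,-4.13) + 0.772·(0.72,-5.07) = (1.1669,-4.8557)
Shoelace sum Σ(x_i·y_{i+1} − x_{i+1}·y_i):
  i=1: 2.5435·1.4205 − -2.6017·4.4769 = +15.2606 (running +15.2606)
  i=2: -2.6017·-7.3130 − -3.5454·1.4205 = +24.0625 (running +39.3231)
  i=3: -3.5454·-4.8557 − 1.1669·-7.3130 = +25.7489 (running +65.0720)
  i=4: 1.1669·4.4769 − 2.5435·-4.8557 = +17.5745 (running +82.6465)
Area = |Σ|/2 = |82.6465|/2 = 41.3232

Area at t=0.772: 41.3232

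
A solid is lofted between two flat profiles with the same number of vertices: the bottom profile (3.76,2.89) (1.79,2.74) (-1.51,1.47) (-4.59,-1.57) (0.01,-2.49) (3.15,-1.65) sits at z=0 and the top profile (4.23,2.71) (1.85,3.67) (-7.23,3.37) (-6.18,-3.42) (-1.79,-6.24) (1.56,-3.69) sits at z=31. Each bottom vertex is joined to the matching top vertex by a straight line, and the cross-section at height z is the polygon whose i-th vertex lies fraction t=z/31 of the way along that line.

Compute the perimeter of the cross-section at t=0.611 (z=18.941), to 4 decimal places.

Perimeter at t=0.611: 29.1889

Cross-section at t=0.611: each vertex is (1-t)·p0[i] + t·p1[i].
  v1: (1-0.611)·(3.76,2.89) + 0.611·(4.23,2.71) = (4.0472,2.7800)
  v2: (1-0.611)·(1.79,2.74) + 0.611·(1.85,3.67) = (1.8267,3.3082)
  v3: (1-0.611)·(-1.51,1.47) + 0.611·(-7.23,3.37) = (-5.0049,2.6309)
  v4: (1-0.611)·(-4.59,-1.57) + 0.611·(-6.18,-3.42) = (-5.5615,-2.7004)
  v5: (1-0.611)·(0.01,-2.49) + 0.611·(-1.79,-6.24) = (-1.0898,-4.7812)
  v6: (1-0.611)·(3.15,-1.65) + 0.611·(1.56,-3.69) = (2.1785,-2.8964)
Perimeter = Σ |v_{i+1} − v_i|:
  edge 1→2: √(-2.2205² + 0.5282²) = 2.2825 (running 2.2825)
  edge 2→3: √(-6.8316² + -0.6773²) = 6.8651 (running 9.1475)
  edge 3→4: √(-0.5566² + -5.3313²) = 5.3602 (running 14.5078)
  edge 4→5: √(4.4717² + -2.0809²) = 4.9322 (running 19.4399)
  edge 5→6: √(3.2683² + 1.8848²) = 3.7728 (running 23.2128)
  edge 6→1: √(1.8687² + 5.6765²) = 5.9761 (running 29.1889)
Perimeter = 29.1889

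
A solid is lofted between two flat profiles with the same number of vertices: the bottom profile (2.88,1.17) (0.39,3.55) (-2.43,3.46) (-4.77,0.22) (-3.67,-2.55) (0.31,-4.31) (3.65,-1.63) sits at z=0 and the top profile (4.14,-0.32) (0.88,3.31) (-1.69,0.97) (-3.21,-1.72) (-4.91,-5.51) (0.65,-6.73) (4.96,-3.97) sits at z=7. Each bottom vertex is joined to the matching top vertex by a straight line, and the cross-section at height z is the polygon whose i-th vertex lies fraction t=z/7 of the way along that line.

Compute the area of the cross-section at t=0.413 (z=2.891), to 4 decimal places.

Cross-section at t=0.413: each vertex is (1-t)·p0[i] + t·p1[i].
  v1: (1-0.413)·(2.88,1.17) + 0.413·(4.14,-0.32) = (3.4004,0.5546)
  v2: (1-0.413)·(0.39,3.55) + 0.413·(0.88,3.31) = (0.5924,3.4509)
  v3: (1-0.413)·(-2.43,3.46) + 0.413·(-1.69,0.97) = (-2.1244,2.4316)
  v4: (1-0.413)·(-4.77,0.22) + 0.413·(-3.21,-1.72) = (-4.1257,-0.5812)
  v5: (1-0.413)·(-3.67,-2.55) + 0.413·(-4.91,-5.51) = (-4.1821,-3.7725)
  v6: (1-0.413)·(0.31,-4.31) + 0.413·(0.65,-6.73) = (0.4504,-5.3095)
  v7: (1-0.413)·(3.65,-1.63) + 0.413·(4.96,-3.97) = (4.1910,-2.5964)
Shoelace sum Σ(x_i·y_{i+1} − x_{i+1}·y_i):
  i=1: 3.4004·3.4509 − 0.5924·0.5546 = +11.4058 (running +11.4058)
  i=2: 0.5924·2.4316 − -2.1244·3.4509 = +8.7714 (running +20.1772)
  i=3: -2.1244·-0.5812 − -4.1257·2.4316 = +11.2670 (running +31.4441)
  i=4: -4.1257·-3.7725 − -4.1821·-0.5812 = +13.1335 (running +44.5776)
  i=5: -4.1821·-5.3095 − 0.4504·-3.7725 = +23.9040 (running +68.4816)
  i=6: 0.4504·-2.5964 − 4.1910·-5.3095 = +21.0826 (running +89.5642)
  i=7: 4.1910·0.5546 − 3.4004·-2.5964 = +11.1533 (running +100.7175)
Area = |Σ|/2 = |100.7175|/2 = 50.3587

Area at t=0.413: 50.3587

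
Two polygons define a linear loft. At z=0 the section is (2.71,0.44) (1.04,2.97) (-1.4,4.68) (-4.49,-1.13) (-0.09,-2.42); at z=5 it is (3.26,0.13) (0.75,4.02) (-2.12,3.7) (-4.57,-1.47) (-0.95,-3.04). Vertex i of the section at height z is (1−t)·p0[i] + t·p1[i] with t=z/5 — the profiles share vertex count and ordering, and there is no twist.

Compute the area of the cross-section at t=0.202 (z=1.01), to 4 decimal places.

Area at t=0.202: 29.1032

Cross-section at t=0.202: each vertex is (1-t)·p0[i] + t·p1[i].
  v1: (1-0.202)·(2.71,0.44) + 0.202·(3.26,0.13) = (2.8211,0.3774)
  v2: (1-0.202)·(1.04,2.97) + 0.202·(0.75,4.02) = (0.9814,3.1821)
  v3: (1-0.202)·(-1.4,4.68) + 0.202·(-2.12,3.7) = (-1.5454,4.4820)
  v4: (1-0.202)·(-4.49,-1.13) + 0.202·(-4.57,-1.47) = (-4.5062,-1.1987)
  v5: (1-0.202)·(-0.09,-2.42) + 0.202·(-0.95,-3.04) = (-0.2637,-2.5452)
Shoelace sum Σ(x_i·y_{i+1} − x_{i+1}·y_i):
  i=1: 2.8211·3.1821 − 0.9814·0.3774 = +8.6067 (running +8.6067)
  i=2: 0.9814·4.4820 − -1.5454·3.1821 = +9.3165 (running +17.9232)
  i=3: -1.5454·-1.1987 − -4.5062·4.4820 = +22.0493 (running +39.9724)
  i=4: -4.5062·-2.5452 − -0.2637·-1.1987 = +11.1531 (running +51.1256)
  i=5: -0.2637·0.3774 − 2.8211·-2.5452 = +7.0809 (running +58.2064)
Area = |Σ|/2 = |58.2064|/2 = 29.1032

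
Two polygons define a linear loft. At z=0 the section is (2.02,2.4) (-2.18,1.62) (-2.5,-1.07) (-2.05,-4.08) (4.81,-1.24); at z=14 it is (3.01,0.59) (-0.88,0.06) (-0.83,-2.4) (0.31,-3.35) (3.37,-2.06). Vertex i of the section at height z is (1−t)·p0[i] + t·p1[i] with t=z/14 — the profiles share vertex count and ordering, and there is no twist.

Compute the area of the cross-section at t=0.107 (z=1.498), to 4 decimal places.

Cross-section at t=0.107: each vertex is (1-t)·p0[i] + t·p1[i].
  v1: (1-0.107)·(2.02,2.4) + 0.107·(3.01,0.59) = (2.1259,2.2063)
  v2: (1-0.107)·(-2.18,1.62) + 0.107·(-0.88,0.06) = (-2.0409,1.4531)
  v3: (1-0.107)·(-2.5,-1.07) + 0.107·(-0.83,-2.4) = (-2.3213,-1.2123)
  v4: (1-0.107)·(-2.05,-4.08) + 0.107·(0.31,-3.35) = (-1.7975,-4.0019)
  v5: (1-0.107)·(4.81,-1.24) + 0.107·(3.37,-2.06) = (4.6559,-1.3277)
Shoelace sum Σ(x_i·y_{i+1} − x_{i+1}·y_i):
  i=1: 2.1259·1.4531 − -2.0409·2.2063 = +7.5920 (running +7.5920)
  i=2: -2.0409·-1.2123 − -2.3213·1.4531 = +5.8473 (running +13.4393)
  i=3: -2.3213·-4.0019 − -1.7975·-1.2123 = +7.1105 (running +20.5498)
  i=4: -1.7975·-1.3277 − 4.6559·-4.0019 = +21.0191 (running +41.5689)
  i=5: 4.6559·2.2063 − 2.1259·-1.3277 = +13.0952 (running +54.6641)
Area = |Σ|/2 = |54.6641|/2 = 27.3320

Area at t=0.107: 27.3320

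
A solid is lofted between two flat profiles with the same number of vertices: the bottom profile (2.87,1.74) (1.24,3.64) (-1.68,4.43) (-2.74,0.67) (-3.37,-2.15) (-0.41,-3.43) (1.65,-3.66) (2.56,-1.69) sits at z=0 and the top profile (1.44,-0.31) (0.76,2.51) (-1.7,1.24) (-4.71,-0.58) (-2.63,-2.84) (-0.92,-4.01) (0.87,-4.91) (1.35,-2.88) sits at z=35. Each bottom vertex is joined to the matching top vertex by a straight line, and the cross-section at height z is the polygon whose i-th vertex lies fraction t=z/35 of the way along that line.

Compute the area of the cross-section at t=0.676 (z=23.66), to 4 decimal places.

Cross-section at t=0.676: each vertex is (1-t)·p0[i] + t·p1[i].
  v1: (1-0.676)·(2.87,1.74) + 0.676·(1.44,-0.31) = (1.9033,0.3542)
  v2: (1-0.676)·(1.24,3.64) + 0.676·(0.76,2.51) = (0.9155,2.8761)
  v3: (1-0.676)·(-1.68,4.43) + 0.676·(-1.7,1.24) = (-1.6935,2.2736)
  v4: (1-0.676)·(-2.74,0.67) + 0.676·(-4.71,-0.58) = (-4.0717,-0.1750)
  v5: (1-0.676)·(-3.37,-2.15) + 0.676·(-2.63,-2.84) = (-2.8698,-2.6164)
  v6: (1-0.676)·(-0.41,-3.43) + 0.676·(-0.92,-4.01) = (-0.7548,-3.8221)
  v7: (1-0.676)·(1.65,-3.66) + 0.676·(0.87,-4.91) = (1.1227,-4.5050)
  v8: (1-0.676)·(2.56,-1.69) + 0.676·(1.35,-2.88) = (1.7420,-2.4944)
Shoelace sum Σ(x_i·y_{i+1} − x_{i+1}·y_i):
  i=1: 1.9033·2.8761 − 0.9155·0.3542 = +5.1499 (running +5.1499)
  i=2: 0.9155·2.2736 − -1.6935·2.8761 = +6.9523 (running +12.1022)
  i=3: -1.6935·-0.1750 − -4.0717·2.2736 = +9.5537 (running +21.6558)
  i=4: -4.0717·-2.6164 − -2.8698·-0.1750 = +10.1512 (running +31.8070)
  i=5: -2.8698·-3.8221 − -0.7548·-2.6164 = +8.9937 (running +40.8007)
  i=6: -0.7548·-4.5050 − 1.1227·-3.8221 = +7.6913 (running +48.4920)
  i=7: 1.1227·-2.4944 − 1.7420·-4.5050 = +5.0473 (running +53.5393)
  i=8: 1.7420·0.3542 − 1.9033·-2.4944 = +5.3647 (running +58.9041)
Area = |Σ|/2 = |58.9041|/2 = 29.4520

Area at t=0.676: 29.4520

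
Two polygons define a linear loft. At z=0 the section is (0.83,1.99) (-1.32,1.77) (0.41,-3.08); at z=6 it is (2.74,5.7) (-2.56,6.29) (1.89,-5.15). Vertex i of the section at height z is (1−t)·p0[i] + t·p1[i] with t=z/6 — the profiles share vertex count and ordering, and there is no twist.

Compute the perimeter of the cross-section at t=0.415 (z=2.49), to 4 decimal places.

Cross-section at t=0.415: each vertex is (1-t)·p0[i] + t·p1[i].
  v1: (1-0.415)·(0.83,1.99) + 0.415·(2.74,5.7) = (1.6226,3.5297)
  v2: (1-0.415)·(-1.32,1.77) + 0.415·(-2.56,6.29) = (-1.8346,3.6458)
  v3: (1-0.415)·(0.41,-3.08) + 0.415·(1.89,-5.15) = (1.0242,-3.9390)
Perimeter = Σ |v_{i+1} − v_i|:
  edge 1→2: √(-3.4573² + 0.1161²) = 3.4592 (running 3.4592)
  edge 2→3: √(2.8588² + -7.5848²) = 8.1057 (running 11.5649)
  edge 3→1: √(0.5985² + 7.4687²) = 7.4926 (running 19.0576)
Perimeter = 19.0576

Perimeter at t=0.415: 19.0576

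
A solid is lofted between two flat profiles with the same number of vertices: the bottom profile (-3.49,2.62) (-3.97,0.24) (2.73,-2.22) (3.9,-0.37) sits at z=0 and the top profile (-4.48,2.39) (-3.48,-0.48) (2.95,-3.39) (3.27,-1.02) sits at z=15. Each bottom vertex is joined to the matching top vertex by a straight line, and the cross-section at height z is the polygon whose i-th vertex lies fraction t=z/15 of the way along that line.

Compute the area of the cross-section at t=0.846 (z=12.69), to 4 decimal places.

Area at t=0.846: 17.5101

Cross-section at t=0.846: each vertex is (1-t)·p0[i] + t·p1[i].
  v1: (1-0.846)·(-3.49,2.62) + 0.846·(-4.48,2.39) = (-4.3275,2.4254)
  v2: (1-0.846)·(-3.97,0.24) + 0.846·(-3.48,-0.48) = (-3.5555,-0.3691)
  v3: (1-0.846)·(2.73,-2.22) + 0.846·(2.95,-3.39) = (2.9161,-3.2098)
  v4: (1-0.846)·(3.9,-0.37) + 0.846·(3.27,-1.02) = (3.3670,-0.9199)
Shoelace sum Σ(x_i·y_{i+1} − x_{i+1}·y_i):
  i=1: -4.3275·-0.3691 − -3.5555·2.4254 = +10.2209 (running +10.2209)
  i=2: -3.5555·-3.2098 − 2.9161·-0.3691 = +12.4888 (running +22.7097)
  i=3: 2.9161·-0.9199 − 3.3670·-3.2098 = +8.1250 (running +30.8346)
  i=4: 3.3670·2.4254 − -4.3275·-0.9199 = +4.1855 (running +35.0202)
Area = |Σ|/2 = |35.0202|/2 = 17.5101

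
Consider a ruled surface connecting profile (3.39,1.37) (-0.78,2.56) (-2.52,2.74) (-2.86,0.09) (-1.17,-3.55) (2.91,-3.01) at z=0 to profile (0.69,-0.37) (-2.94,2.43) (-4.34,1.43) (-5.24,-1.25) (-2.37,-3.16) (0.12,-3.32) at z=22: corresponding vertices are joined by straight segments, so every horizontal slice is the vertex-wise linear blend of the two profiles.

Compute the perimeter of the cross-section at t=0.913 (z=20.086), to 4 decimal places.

Perimeter at t=0.913: 18.2413

Cross-section at t=0.913: each vertex is (1-t)·p0[i] + t·p1[i].
  v1: (1-0.913)·(3.39,1.37) + 0.913·(0.69,-0.37) = (0.9249,-0.2186)
  v2: (1-0.913)·(-0.78,2.56) + 0.913·(-2.94,2.43) = (-2.7521,2.4413)
  v3: (1-0.913)·(-2.52,2.74) + 0.913·(-4.34,1.43) = (-4.1817,1.5440)
  v4: (1-0.913)·(-2.86,0.09) + 0.913·(-5.24,-1.25) = (-5.0329,-1.1334)
  v5: (1-0.913)·(-1.17,-3.55) + 0.913·(-2.37,-3.16) = (-2.2656,-3.1939)
  v6: (1-0.913)·(2.91,-3.01) + 0.913·(0.12,-3.32) = (0.3627,-3.2930)
Perimeter = Σ |v_{i+1} − v_i|:
  edge 1→2: √(-3.6770² + 2.6599²) = 4.5382 (running 4.5382)
  edge 2→3: √(-1.4296² + -0.8973²) = 1.6879 (running 6.2261)
  edge 3→4: √(-0.8513² + -2.6774²) = 2.8095 (running 9.0356)
  edge 4→5: √(2.7673² + -2.0605²) = 3.4502 (running 12.4858)
  edge 5→6: √(2.6283² + -0.0991²) = 2.6302 (running 15.1160)
  edge 6→1: √(0.5622² + 3.0744²) = 3.1254 (running 18.2413)
Perimeter = 18.2413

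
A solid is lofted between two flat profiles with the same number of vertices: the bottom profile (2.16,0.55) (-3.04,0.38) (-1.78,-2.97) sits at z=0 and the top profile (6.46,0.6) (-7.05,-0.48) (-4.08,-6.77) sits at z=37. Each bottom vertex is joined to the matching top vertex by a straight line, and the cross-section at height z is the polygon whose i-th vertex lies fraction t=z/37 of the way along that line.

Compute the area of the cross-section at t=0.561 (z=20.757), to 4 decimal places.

Cross-section at t=0.561: each vertex is (1-t)·p0[i] + t·p1[i].
  v1: (1-0.561)·(2.16,0.55) + 0.561·(6.46,0.6) = (4.5723,0.5780)
  v2: (1-0.561)·(-3.04,0.38) + 0.561·(-7.05,-0.48) = (-5.2896,-0.1025)
  v3: (1-0.561)·(-1.78,-2.97) + 0.561·(-4.08,-6.77) = (-3.0703,-5.1018)
Shoelace sum Σ(x_i·y_{i+1} − x_{i+1}·y_i):
  i=1: 4.5723·-0.1025 − -5.2896·0.5780 = +2.5892 (running +2.5892)
  i=2: -5.2896·-5.1018 − -3.0703·-0.1025 = +26.6719 (running +29.2611)
  i=3: -3.0703·0.5780 − 4.5723·-5.1018 = +21.5522 (running +50.8133)
Area = |Σ|/2 = |50.8133|/2 = 25.4067

Area at t=0.561: 25.4067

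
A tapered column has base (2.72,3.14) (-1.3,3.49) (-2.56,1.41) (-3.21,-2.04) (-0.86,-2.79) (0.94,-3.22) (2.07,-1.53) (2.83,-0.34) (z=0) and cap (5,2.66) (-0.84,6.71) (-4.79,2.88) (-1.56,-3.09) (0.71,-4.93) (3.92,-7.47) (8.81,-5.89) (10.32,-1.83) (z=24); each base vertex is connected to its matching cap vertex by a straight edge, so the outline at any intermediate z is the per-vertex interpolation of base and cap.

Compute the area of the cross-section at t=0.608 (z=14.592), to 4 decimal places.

Cross-section at t=0.608: each vertex is (1-t)·p0[i] + t·p1[i].
  v1: (1-0.608)·(2.72,3.14) + 0.608·(5,2.66) = (4.1062,2.8482)
  v2: (1-0.608)·(-1.3,3.49) + 0.608·(-0.84,6.71) = (-1.0203,5.4478)
  v3: (1-0.608)·(-2.56,1.41) + 0.608·(-4.79,2.88) = (-3.9158,2.3038)
  v4: (1-0.608)·(-3.21,-2.04) + 0.608·(-1.56,-3.09) = (-2.2068,-2.6784)
  v5: (1-0.608)·(-0.86,-2.79) + 0.608·(0.71,-4.93) = (0.0946,-4.0911)
  v6: (1-0.608)·(0.94,-3.22) + 0.608·(3.92,-7.47) = (2.7518,-5.8040)
  v7: (1-0.608)·(2.07,-1.53) + 0.608·(8.81,-5.89) = (6.1679,-4.1809)
  v8: (1-0.608)·(2.83,-0.34) + 0.608·(10.32,-1.83) = (7.3839,-1.2459)
Shoelace sum Σ(x_i·y_{i+1} − x_{i+1}·y_i):
  i=1: 4.1062·5.4478 − -1.0203·2.8482 = +25.2758 (running +25.2758)
  i=2: -1.0203·2.3038 − -3.9158·5.4478 = +18.9820 (running +44.2578)
  i=3: -3.9158·-2.6784 − -2.2068·2.3038 = +15.5721 (running +59.8300)
  i=4: -2.2068·-4.0911 − 0.0946·-2.6784 = +9.2816 (running +69.1115)
  i=5: 0.0946·-5.8040 − 2.7518·-4.0911 = +10.7093 (running +79.8208)
  i=6: 2.7518·-4.1809 − 6.1679·-5.8040 = +24.2935 (running +104.1143)
  i=7: 6.1679·-1.2459 − 7.3839·-4.1809 = +23.1865 (running +127.3008)
  i=8: 7.3839·2.8482 − 4.1062·-1.2459 = +26.1466 (running +153.4475)
Area = |Σ|/2 = |153.4475|/2 = 76.7237

Area at t=0.608: 76.7237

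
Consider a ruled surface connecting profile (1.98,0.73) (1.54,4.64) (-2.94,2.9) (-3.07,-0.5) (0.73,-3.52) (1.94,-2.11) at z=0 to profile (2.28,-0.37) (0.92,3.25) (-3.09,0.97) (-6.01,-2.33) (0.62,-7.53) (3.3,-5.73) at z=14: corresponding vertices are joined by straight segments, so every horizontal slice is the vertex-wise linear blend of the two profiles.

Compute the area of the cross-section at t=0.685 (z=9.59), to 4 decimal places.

Area at t=0.685: 46.1937

Cross-section at t=0.685: each vertex is (1-t)·p0[i] + t·p1[i].
  v1: (1-0.685)·(1.98,0.73) + 0.685·(2.28,-0.37) = (2.1855,-0.0235)
  v2: (1-0.685)·(1.54,4.64) + 0.685·(0.92,3.25) = (1.1153,3.6879)
  v3: (1-0.685)·(-2.94,2.9) + 0.685·(-3.09,0.97) = (-3.0427,1.5779)
  v4: (1-0.685)·(-3.07,-0.5) + 0.685·(-6.01,-2.33) = (-5.0839,-1.7536)
  v5: (1-0.685)·(0.73,-3.52) + 0.685·(0.62,-7.53) = (0.6546,-6.2668)
  v6: (1-0.685)·(1.94,-2.11) + 0.685·(3.3,-5.73) = (2.8716,-4.5897)
Shoelace sum Σ(x_i·y_{i+1} − x_{i+1}·y_i):
  i=1: 2.1855·3.6879 − 1.1153·-0.0235 = +8.0860 (running +8.0860)
  i=2: 1.1153·1.5779 − -3.0427·3.6879 = +12.9811 (running +21.0671)
  i=3: -3.0427·-1.7536 − -5.0839·1.5779 = +13.3578 (running +34.4249)
  i=4: -5.0839·-6.2668 − 0.6546·-1.7536 = +33.0080 (running +67.4329)
  i=5: 0.6546·-4.5897 − 2.8716·-6.2668 = +14.9912 (running +82.4241)
  i=6: 2.8716·-0.0235 − 2.1855·-4.5897 = +9.9633 (running +92.3874)
Area = |Σ|/2 = |92.3874|/2 = 46.1937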